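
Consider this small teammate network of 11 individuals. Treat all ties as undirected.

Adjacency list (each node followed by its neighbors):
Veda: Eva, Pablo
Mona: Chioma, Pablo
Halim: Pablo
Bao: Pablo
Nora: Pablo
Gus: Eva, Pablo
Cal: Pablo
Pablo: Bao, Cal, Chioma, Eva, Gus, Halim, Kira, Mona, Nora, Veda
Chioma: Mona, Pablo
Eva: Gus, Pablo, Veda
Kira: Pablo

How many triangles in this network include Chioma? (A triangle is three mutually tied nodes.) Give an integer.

1

Chioma's neighbors: Mona and Pablo.
Neighbor pairs that are themselves tied: Chioma–Mona–Pablo. Each forms one triangle with Chioma, for 1 in total.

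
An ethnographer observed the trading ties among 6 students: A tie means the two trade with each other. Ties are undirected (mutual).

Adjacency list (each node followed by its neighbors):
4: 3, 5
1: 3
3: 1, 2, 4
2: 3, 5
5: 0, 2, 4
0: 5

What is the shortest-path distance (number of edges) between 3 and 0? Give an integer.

3

One shortest route is 3 – 4 – 5 – 0, which uses 3 edges, and at distance 2 from 3 we only reach {5}, which does not include 0. So d(3,0) = 3.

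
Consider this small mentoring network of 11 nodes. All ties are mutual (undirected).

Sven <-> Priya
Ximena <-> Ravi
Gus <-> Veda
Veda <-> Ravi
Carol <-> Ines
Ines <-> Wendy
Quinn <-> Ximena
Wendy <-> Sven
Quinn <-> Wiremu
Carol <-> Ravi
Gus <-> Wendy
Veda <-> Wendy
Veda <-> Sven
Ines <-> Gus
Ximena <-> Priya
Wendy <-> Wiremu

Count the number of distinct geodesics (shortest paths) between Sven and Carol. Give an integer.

The shortest distance is 3. The length-3 paths are: Sven–Veda–Ravi–Carol; Sven–Wendy–Ines–Carol.
That gives 2 distinct shortest paths.

2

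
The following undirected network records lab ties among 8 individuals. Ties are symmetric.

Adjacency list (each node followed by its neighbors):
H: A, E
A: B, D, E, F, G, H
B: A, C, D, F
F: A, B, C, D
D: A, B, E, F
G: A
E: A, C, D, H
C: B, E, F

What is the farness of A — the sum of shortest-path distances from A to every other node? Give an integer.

8

Distances from A: B:1, C:2, D:1, E:1, F:1, G:1, H:1.
Sum = 1 + 2 + 1 + 1 + 1 + 1 + 1 = 8.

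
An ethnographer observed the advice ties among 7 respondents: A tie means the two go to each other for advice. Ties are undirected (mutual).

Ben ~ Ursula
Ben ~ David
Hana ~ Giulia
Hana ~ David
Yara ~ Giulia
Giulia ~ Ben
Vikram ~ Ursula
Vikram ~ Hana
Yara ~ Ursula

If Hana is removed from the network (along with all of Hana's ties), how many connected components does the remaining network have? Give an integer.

Hana's neighbors (David, Giulia, and Vikram) remain reachable from one another through other ties, so the rest of the network stays in one piece.

1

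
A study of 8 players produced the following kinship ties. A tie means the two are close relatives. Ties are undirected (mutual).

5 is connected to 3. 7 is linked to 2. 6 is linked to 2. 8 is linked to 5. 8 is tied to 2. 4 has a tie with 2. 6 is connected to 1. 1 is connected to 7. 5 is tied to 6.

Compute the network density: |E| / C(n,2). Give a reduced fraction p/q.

9/28

There are 9 edges and 8 nodes, so the maximum possible is C(8,2) = 28.
Density = 9/28.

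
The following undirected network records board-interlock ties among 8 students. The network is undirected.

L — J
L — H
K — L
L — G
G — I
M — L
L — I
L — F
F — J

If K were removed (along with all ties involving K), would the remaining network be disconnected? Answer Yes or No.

Even without K, every remaining node can still reach every other (the residual graph is connected), so K is not a cut vertex.

No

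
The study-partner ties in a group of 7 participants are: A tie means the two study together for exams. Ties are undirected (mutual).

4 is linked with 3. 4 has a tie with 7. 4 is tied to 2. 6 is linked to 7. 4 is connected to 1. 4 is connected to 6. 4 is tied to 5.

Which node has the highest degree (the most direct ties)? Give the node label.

4

Degrees — 1:1, 2:1, 3:1, 4:6, 5:1, 6:2, 7:2.
The maximum is 6, attained only by 4.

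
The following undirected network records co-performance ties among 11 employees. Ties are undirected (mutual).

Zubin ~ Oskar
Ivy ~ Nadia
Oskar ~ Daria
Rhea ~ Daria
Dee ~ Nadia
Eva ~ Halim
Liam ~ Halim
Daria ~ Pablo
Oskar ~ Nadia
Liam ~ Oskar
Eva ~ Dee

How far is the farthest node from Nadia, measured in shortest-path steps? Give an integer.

3

Distances from Nadia: Daria:2, Dee:1, Eva:2, Halim:3, Ivy:1, Liam:2, Oskar:1, Pablo:3, Rhea:3, Zubin:2.
The largest is 3 (to Pablo, Rhea, and Halim), so the eccentricity of Nadia is 3.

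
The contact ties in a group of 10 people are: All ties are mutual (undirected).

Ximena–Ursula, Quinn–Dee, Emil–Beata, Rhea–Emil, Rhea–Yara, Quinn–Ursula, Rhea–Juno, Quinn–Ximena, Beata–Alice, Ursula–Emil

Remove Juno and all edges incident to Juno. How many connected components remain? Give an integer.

Juno's neighbors (Rhea) remain reachable from one another through other ties, so the rest of the network stays in one piece.

1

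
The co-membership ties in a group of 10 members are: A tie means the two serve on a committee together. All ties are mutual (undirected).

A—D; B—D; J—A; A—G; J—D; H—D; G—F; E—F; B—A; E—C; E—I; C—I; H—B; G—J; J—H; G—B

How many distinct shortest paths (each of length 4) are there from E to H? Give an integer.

The shortest distance is 4. The length-4 paths are: E–F–G–B–H; E–F–G–J–H.
That gives 2 distinct shortest paths.

2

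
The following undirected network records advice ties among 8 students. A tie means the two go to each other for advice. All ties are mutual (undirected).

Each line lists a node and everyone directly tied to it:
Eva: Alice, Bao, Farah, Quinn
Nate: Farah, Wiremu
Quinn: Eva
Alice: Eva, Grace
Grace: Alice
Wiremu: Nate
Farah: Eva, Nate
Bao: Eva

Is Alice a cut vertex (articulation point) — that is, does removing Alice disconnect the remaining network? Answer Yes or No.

Removing Alice leaves {Bao, Eva, Farah, Nate, Quinn, and Wiremu} with no path to {Grace}, so the network splits into 2 components. Alice is a cut vertex.

Yes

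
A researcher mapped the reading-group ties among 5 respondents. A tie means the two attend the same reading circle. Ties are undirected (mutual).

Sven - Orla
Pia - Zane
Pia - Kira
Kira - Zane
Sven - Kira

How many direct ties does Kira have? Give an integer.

Kira is directly tied to Pia, Sven, and Zane. That is 3 neighbors, so the degree of Kira is 3.

3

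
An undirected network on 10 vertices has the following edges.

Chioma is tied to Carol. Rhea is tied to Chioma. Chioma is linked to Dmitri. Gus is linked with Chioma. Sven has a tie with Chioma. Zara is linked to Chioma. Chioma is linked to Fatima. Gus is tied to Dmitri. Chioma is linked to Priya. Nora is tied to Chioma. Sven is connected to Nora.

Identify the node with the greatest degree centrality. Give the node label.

Degrees — Carol:1, Chioma:9, Dmitri:2, Fatima:1, Gus:2, Nora:2, Priya:1, Rhea:1, Sven:2, Zara:1.
The maximum is 9, attained only by Chioma.

Chioma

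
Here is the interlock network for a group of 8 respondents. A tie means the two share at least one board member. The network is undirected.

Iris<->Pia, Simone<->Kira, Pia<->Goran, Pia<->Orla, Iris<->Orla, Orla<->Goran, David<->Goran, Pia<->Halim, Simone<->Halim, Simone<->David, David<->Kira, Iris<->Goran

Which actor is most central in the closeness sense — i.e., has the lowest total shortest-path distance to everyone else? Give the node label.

Goran

Farness (sum of distances to all others) for each node — David:11, Goran:10, Halim:12, Iris:13, Kira:15, Orla:13, Pia:11, Simone:13.
The smallest farness is 10, for Goran, so Goran has the highest closeness.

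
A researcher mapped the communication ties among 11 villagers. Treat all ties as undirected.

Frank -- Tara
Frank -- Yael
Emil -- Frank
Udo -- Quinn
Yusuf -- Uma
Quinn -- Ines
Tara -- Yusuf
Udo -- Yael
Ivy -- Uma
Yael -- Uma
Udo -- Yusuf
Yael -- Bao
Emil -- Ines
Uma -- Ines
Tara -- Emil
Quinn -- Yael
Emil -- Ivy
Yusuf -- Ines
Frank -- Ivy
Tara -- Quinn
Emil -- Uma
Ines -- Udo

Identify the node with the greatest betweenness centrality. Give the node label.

Yael

Unnormalized betweenness of each node: Bao:0, Emil:37/10, Frank:121/30, Ines:56/15, Ivy:1/3, Quinn:5/2, Tara:3, Udo:2, Uma:193/30, Yael:62/5, Yusuf:28/15.
Yael has the largest value, 62/5, making it the main broker — the node through which the most shortest paths run.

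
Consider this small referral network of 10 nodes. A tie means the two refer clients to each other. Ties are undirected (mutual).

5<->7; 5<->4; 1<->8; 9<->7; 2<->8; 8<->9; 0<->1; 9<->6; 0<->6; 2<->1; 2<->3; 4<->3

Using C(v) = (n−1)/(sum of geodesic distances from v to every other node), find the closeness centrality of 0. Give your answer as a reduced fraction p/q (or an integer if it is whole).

Distances from 0: 1:1, 2:2, 3:3, 4:4, 5:4, 6:1, 7:3, 8:2, 9:2. Sum = 22.
n = 10, so closeness = 9/22.

9/22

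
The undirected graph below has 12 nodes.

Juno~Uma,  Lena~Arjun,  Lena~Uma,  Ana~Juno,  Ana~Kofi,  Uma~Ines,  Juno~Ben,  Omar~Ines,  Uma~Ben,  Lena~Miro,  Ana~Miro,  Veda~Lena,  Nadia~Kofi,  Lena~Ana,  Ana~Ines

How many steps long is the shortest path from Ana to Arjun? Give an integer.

One shortest route is Ana – Lena – Arjun, which uses 2 edges, and Ana and Arjun are not directly tied, so nothing shorter exists. So d(Ana,Arjun) = 2.

2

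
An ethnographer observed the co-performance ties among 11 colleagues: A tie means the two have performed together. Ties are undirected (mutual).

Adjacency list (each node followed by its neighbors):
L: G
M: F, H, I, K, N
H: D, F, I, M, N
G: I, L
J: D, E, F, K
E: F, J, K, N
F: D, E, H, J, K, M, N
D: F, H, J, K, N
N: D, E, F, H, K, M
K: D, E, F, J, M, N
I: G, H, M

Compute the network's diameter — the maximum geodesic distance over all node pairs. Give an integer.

5

Eccentricity of each node (its greatest distance to any other): D:4, E:5, F:4, G:4, H:3, I:3, J:5, K:4, L:5, M:3, N:4.
The maximum eccentricity is 5, realized for instance by the pair E–L via E – K – M – I – G – L. So the diameter is 5.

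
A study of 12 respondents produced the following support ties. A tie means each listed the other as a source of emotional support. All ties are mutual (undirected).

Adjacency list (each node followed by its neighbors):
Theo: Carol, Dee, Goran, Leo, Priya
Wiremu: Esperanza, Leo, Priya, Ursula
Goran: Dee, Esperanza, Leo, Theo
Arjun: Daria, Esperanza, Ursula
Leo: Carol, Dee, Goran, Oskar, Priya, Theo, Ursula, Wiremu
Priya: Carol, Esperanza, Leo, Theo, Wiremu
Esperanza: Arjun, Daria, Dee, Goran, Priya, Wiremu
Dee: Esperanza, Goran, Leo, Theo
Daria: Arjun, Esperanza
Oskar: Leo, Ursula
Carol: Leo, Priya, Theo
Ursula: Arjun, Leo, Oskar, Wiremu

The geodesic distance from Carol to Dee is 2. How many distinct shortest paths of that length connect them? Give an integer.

The shortest distance is 2. The length-2 paths are: Carol–Theo–Dee; Carol–Leo–Dee.
That gives 2 distinct shortest paths.

2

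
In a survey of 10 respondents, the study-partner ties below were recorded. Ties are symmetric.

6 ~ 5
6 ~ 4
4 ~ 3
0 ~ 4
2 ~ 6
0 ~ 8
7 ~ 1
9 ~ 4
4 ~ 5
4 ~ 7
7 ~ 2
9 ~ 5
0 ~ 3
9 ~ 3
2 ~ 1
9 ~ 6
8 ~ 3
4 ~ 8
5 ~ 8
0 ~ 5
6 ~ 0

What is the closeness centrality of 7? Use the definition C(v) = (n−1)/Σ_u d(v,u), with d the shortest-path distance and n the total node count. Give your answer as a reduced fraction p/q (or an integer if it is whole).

Distances from 7: 0:2, 1:1, 2:1, 3:2, 4:1, 5:2, 6:2, 8:2, 9:2. Sum = 15.
n = 10, so closeness = 9/15 = 3/5.

3/5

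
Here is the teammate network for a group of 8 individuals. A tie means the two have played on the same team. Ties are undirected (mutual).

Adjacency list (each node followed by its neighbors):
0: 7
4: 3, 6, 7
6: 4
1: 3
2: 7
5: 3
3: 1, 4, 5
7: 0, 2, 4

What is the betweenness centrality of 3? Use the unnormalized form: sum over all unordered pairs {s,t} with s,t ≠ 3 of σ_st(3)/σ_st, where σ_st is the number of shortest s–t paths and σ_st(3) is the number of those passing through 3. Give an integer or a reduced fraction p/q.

Pairs whose geodesics pass through 3 — 6–5: 1; 6–1: 1; 0–5: 1; 0–1: 1; 5–7: 1; 5–2: 1; 5–1: 1; 5–4: 1; 7–1: 1; 2–1: 1; 1–4: 1.
All other pairs contribute 0.
Summing the contributions gives betweenness(3) = 11.

11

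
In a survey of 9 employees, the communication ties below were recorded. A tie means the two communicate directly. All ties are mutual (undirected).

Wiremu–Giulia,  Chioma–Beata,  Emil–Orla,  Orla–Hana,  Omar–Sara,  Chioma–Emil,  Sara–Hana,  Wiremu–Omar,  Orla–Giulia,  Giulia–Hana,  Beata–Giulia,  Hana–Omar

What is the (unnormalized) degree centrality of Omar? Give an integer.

3

Omar is directly tied to Hana, Sara, and Wiremu. That is 3 neighbors, so the degree of Omar is 3.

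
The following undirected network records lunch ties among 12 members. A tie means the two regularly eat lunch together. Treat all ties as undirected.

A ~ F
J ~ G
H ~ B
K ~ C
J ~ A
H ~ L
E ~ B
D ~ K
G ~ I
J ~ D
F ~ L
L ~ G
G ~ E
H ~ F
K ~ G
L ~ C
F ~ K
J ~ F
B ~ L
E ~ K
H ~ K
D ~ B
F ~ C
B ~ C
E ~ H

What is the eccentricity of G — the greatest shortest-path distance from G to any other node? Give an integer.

2

Distances from G: A:2, B:2, C:2, D:2, E:1, F:2, H:2, I:1, J:1, K:1, L:1.
The largest is 2 (to F, D, A, C, H, and B), so the eccentricity of G is 2.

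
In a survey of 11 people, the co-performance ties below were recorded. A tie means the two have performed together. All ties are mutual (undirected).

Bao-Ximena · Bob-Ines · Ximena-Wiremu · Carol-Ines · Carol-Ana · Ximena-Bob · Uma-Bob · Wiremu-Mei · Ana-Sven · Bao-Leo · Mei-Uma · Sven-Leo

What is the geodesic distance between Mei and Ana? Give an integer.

One shortest route is Mei – Uma – Bob – Ines – Carol – Ana, which uses 5 edges, and at distance 4 from Mei we only reach {Carol, Leo}, which does not include Ana. So d(Mei,Ana) = 5.

5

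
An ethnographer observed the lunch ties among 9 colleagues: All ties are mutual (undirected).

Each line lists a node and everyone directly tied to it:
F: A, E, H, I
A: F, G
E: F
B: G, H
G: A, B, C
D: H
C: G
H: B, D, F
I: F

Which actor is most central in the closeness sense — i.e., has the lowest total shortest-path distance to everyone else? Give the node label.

Farness (sum of distances to all others) for each node — A:15, B:16, C:23, D:21, E:20, F:13, G:16, H:14, I:20.
The smallest farness is 13, for F, so F has the highest closeness.

F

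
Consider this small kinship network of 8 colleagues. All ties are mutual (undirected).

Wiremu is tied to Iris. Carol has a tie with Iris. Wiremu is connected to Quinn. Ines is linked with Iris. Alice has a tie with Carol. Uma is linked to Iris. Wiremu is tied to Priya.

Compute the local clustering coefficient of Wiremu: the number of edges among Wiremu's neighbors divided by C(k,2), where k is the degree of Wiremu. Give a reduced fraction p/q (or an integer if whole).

0

Wiremu's neighbors: Iris, Priya, and Quinn (k = 3).
Possible neighbor pairs: C(3,2) = 3. Edges among them: none → e = 0.
Clustering(Wiremu) = 0/3 = 0.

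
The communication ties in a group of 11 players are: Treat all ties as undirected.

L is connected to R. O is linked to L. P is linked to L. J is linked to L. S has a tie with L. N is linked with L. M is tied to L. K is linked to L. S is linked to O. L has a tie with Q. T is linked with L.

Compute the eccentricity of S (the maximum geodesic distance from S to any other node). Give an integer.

Distances from S: J:2, K:2, L:1, M:2, N:2, O:1, P:2, Q:2, R:2, T:2.
The largest is 2 (to T, R, N, M, Q, P, K, and J), so the eccentricity of S is 2.

2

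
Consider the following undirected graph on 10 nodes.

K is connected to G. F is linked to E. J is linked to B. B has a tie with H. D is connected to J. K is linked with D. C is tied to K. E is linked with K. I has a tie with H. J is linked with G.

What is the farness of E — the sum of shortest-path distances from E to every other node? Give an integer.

Distances from E: B:4, C:2, D:2, F:1, G:2, H:5, I:6, J:3, K:1.
Sum = 4 + 2 + 2 + 1 + 2 + 5 + 6 + 3 + 1 = 26.

26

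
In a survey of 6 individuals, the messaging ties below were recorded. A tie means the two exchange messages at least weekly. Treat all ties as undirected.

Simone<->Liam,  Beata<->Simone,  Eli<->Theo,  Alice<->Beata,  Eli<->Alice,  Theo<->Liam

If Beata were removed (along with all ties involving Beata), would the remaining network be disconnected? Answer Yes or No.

No

Even without Beata, every remaining node can still reach every other (the residual graph is connected), so Beata is not a cut vertex.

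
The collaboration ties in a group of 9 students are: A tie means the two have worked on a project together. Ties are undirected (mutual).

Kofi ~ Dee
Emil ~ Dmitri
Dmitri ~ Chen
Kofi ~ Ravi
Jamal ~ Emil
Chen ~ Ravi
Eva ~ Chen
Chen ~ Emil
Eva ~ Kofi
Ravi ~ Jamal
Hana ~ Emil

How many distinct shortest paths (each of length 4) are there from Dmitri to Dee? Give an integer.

The shortest distance is 4. The length-4 paths are: Dmitri–Chen–Eva–Kofi–Dee; Dmitri–Chen–Ravi–Kofi–Dee.
That gives 2 distinct shortest paths.

2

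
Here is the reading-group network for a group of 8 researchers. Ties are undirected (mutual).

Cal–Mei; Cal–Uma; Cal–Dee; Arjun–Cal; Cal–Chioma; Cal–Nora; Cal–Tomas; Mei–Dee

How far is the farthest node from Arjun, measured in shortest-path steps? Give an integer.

2

Distances from Arjun: Cal:1, Chioma:2, Dee:2, Mei:2, Nora:2, Tomas:2, Uma:2.
The largest is 2 (to Uma, Dee, Mei, Tomas, Chioma, and Nora), so the eccentricity of Arjun is 2.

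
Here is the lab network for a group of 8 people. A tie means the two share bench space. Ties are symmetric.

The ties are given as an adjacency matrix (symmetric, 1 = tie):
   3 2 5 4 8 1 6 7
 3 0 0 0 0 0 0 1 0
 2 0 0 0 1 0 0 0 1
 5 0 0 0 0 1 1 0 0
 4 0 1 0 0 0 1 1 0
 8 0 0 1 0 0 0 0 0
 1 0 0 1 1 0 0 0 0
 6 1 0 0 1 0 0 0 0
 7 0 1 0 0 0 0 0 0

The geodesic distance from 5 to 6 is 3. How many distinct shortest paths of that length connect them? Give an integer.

The shortest distance is 3, and the only length-3 path is 5–1–4–6. So there is exactly 1 shortest path.

1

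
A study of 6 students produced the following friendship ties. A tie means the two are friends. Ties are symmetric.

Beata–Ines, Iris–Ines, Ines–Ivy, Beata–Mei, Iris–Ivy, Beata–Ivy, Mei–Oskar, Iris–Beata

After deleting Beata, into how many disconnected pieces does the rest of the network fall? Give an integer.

Without Beata, the remaining ties split the others into: {Mei, Oskar}; {Ines, Iris, Ivy}.
That's 2 separate components.

2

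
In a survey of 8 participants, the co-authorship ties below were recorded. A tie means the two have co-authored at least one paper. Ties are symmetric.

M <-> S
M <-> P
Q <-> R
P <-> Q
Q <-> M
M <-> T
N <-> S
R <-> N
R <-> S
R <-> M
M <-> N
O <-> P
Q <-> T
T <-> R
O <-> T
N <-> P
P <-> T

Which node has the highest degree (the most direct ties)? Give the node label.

Degrees — M:6, N:4, O:2, P:5, Q:4, R:5, S:3, T:5.
The maximum is 6, attained only by M.

M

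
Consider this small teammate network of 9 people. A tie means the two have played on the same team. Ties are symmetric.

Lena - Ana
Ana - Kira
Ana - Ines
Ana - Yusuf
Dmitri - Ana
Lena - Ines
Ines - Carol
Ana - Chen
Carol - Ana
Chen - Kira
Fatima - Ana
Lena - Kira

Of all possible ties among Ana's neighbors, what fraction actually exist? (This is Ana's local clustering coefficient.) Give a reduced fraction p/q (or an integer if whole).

1/7

Ana's neighbors: Carol, Chen, Dmitri, Fatima, Ines, Kira, Lena, and Yusuf (k = 8).
Possible neighbor pairs: C(8,2) = 28. Edges among them: Carol–Ines, Chen–Kira, Ines–Lena, Kira–Lena → e = 4.
Clustering(Ana) = 4/28 = 1/7.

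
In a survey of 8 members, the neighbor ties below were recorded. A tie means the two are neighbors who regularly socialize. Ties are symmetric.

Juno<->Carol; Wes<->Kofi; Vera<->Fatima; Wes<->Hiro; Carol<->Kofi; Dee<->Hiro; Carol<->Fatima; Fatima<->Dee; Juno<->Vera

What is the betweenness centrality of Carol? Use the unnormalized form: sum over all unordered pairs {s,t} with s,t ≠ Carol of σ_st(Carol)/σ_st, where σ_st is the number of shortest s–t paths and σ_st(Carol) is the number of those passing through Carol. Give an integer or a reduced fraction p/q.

Pairs whose geodesics pass through Carol — Wes–Fatima: 1/2; Wes–Vera: 2/3; Wes–Juno: 1; Hiro–Juno: 2/3; Dee–Juno: 1/2; Dee–Kofi: 1/2; Fatima–Juno: 1/2; Fatima–Kofi: 1; Vera–Kofi: 2/2; Juno–Kofi: 1.
All other pairs contribute 0.
Summing the contributions gives betweenness(Carol) = 22/3.

22/3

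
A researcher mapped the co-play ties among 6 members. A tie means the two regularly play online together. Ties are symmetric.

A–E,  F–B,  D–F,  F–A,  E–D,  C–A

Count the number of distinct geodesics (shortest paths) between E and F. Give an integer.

The shortest distance is 2. The length-2 paths are: E–D–F; E–A–F.
That gives 2 distinct shortest paths.

2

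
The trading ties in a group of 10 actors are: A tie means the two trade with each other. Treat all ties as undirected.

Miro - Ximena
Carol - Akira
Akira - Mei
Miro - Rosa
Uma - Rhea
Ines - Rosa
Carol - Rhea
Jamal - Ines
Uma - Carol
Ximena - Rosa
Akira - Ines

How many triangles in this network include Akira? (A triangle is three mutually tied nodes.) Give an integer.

0

Akira's neighbors are Carol, Ines, and Mei, but none of them are tied to each other, so no triangle contains Akira.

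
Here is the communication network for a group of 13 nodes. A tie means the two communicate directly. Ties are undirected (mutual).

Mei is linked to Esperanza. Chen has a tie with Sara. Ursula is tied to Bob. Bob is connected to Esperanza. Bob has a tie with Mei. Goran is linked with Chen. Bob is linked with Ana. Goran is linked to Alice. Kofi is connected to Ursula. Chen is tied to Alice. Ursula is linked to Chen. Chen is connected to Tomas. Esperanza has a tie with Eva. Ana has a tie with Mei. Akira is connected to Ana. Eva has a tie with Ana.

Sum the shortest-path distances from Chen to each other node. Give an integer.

26

Distances from Chen: Akira:4, Alice:1, Ana:3, Bob:2, Esperanza:3, Eva:4, Goran:1, Kofi:2, Mei:3, Sara:1, Tomas:1, Ursula:1.
Sum = 4 + 1 + 3 + 2 + 3 + 4 + 1 + 2 + 3 + 1 + 1 + 1 = 26.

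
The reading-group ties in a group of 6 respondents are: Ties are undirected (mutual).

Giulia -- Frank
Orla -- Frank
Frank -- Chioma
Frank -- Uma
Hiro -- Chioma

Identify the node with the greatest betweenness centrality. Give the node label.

Unnormalized betweenness of each node: Chioma:4, Frank:9, Giulia:0, Hiro:0, Orla:0, Uma:0.
Frank has the largest value, 9, making it the main broker — the node through which the most shortest paths run.

Frank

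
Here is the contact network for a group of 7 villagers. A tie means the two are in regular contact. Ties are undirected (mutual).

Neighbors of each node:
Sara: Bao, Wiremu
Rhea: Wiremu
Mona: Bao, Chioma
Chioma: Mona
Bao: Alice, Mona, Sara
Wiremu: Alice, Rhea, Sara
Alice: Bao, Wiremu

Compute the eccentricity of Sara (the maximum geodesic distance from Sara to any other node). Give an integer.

3

Distances from Sara: Alice:2, Bao:1, Chioma:3, Mona:2, Rhea:2, Wiremu:1.
The largest is 3 (to Chioma), so the eccentricity of Sara is 3.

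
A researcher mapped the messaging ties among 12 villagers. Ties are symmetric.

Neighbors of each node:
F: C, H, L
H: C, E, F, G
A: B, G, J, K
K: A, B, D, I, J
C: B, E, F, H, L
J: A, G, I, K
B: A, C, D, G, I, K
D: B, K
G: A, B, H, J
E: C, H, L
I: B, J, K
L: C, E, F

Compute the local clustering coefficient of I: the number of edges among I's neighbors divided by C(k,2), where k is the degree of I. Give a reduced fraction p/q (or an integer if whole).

2/3

I's neighbors: B, J, and K (k = 3).
Possible neighbor pairs: C(3,2) = 3. Edges among them: B–K, J–K → e = 2.
Clustering(I) = 2/3.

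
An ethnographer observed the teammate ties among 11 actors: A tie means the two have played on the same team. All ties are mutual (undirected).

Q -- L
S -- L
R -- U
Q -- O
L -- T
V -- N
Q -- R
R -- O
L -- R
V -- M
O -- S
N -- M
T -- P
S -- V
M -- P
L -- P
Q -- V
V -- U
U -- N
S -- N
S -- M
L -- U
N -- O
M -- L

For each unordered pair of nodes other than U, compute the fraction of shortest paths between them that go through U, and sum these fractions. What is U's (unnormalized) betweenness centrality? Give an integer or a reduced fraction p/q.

61/30

Pairs whose geodesics pass through U — N–T: 1/4; N–L: 1/3; N–R: 1/2; T–V: 1/5; L–V: 1/4; V–R: 1/2.
All other pairs contribute 0.
Summing the contributions gives betweenness(U) = 61/30.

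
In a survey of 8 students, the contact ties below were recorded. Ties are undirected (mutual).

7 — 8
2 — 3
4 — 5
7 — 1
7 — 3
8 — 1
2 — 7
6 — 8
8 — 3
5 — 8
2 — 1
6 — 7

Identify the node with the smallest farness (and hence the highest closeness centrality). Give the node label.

8

Farness (sum of distances to all others) for each node — 1:12, 2:14, 3:12, 4:19, 5:13, 6:13, 7:10, 8:9.
The smallest farness is 9, for 8, so 8 has the highest closeness.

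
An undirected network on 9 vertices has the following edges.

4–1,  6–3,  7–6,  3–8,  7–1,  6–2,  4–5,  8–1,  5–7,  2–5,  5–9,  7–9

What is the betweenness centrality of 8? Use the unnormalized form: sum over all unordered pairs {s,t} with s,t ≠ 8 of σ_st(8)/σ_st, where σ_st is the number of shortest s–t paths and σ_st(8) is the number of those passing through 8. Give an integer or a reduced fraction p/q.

Pairs whose geodesics pass through 8 — 3–4: 1; 3–1: 1.
All other pairs contribute 0.
Summing the contributions gives betweenness(8) = 2.

2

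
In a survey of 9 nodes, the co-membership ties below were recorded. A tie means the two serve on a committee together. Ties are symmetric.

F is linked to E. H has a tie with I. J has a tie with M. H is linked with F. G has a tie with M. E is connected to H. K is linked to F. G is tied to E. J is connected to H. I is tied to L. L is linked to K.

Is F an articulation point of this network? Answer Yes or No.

No

Even without F, every remaining node can still reach every other (the residual graph is connected), so F is not a cut vertex.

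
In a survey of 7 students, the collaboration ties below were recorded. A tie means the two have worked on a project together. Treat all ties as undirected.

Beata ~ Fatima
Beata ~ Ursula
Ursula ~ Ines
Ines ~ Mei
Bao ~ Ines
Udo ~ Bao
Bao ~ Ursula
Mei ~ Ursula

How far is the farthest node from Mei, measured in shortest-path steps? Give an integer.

3

Distances from Mei: Bao:2, Beata:2, Fatima:3, Ines:1, Udo:3, Ursula:1.
The largest is 3 (to Udo and Fatima), so the eccentricity of Mei is 3.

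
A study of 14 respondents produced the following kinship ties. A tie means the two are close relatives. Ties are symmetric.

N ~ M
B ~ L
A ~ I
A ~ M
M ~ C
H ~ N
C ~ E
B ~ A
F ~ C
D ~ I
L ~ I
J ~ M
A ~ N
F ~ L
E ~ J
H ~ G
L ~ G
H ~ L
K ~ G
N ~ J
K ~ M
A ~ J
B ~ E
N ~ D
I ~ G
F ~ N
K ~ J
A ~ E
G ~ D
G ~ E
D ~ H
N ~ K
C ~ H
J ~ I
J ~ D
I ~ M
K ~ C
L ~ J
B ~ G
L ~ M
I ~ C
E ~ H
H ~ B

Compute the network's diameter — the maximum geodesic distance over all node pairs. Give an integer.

2

Eccentricity of each node (its greatest distance to any other): A:2, B:2, C:2, D:2, E:2, F:2, G:2, H:2, I:2, J:2, K:2, L:2, M:2, N:2.
The maximum eccentricity is 2, realized for instance by the pair G–M via G – I – M. So the diameter is 2.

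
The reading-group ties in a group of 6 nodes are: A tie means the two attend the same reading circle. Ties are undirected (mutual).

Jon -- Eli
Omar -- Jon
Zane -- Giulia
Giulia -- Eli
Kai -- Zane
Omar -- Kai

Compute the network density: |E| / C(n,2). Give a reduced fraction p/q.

There are 6 edges and 6 nodes, so the maximum possible is C(6,2) = 15.
Density = 6/15 = 2/5.

2/5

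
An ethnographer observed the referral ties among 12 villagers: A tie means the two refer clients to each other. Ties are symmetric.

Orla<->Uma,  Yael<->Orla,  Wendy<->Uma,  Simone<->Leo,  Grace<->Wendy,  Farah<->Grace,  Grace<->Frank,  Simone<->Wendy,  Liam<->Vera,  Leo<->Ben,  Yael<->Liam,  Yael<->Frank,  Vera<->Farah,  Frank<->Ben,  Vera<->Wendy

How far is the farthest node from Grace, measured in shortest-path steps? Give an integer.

Distances from Grace: Ben:2, Farah:1, Frank:1, Leo:3, Liam:3, Orla:3, Simone:2, Uma:2, Vera:2, Wendy:1, Yael:2.
The largest is 3 (to Leo, Liam, and Orla), so the eccentricity of Grace is 3.

3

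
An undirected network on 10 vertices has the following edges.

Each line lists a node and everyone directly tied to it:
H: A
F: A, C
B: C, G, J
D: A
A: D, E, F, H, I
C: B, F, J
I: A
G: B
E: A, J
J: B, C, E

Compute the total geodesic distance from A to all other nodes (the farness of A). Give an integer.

16

Distances from A: B:3, C:2, D:1, E:1, F:1, G:4, H:1, I:1, J:2.
Sum = 3 + 2 + 1 + 1 + 1 + 4 + 1 + 1 + 2 = 16.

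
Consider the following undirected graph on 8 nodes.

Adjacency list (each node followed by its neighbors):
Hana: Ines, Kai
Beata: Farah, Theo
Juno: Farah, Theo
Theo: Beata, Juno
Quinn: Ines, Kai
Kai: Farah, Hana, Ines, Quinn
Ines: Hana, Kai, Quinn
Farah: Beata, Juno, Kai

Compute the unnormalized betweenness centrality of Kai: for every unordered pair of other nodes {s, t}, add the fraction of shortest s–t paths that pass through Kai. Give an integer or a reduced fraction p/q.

25/2

Pairs whose geodesics pass through Kai — Theo–Quinn: 2/2; Theo–Hana: 2/2; Theo–Ines: 2/2; Juno–Quinn: 1; Juno–Hana: 1; Juno–Ines: 1; Beata–Quinn: 1; Beata–Hana: 1; Beata–Ines: 1; Farah–Quinn: 1; Farah–Hana: 1; Farah–Ines: 1; Quinn–Hana: 1/2.
All other pairs contribute 0.
Summing the contributions gives betweenness(Kai) = 25/2.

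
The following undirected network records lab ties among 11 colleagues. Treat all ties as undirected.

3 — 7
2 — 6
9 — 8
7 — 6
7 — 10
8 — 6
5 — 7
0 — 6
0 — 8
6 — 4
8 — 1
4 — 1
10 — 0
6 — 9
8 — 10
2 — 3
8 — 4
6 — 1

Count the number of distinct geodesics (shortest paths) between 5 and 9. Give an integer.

1

The shortest distance is 3, and the only length-3 path is 5–7–6–9. So there is exactly 1 shortest path.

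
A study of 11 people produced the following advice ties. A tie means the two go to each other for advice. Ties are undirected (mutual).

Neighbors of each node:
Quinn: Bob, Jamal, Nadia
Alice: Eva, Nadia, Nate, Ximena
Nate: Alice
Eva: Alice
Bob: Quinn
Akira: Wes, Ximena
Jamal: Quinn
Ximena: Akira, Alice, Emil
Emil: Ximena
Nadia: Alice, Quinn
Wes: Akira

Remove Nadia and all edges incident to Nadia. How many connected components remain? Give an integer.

Without Nadia, the remaining ties split the others into: {Akira, Alice, Emil, Eva, Nate, Wes, Ximena}; {Bob, Jamal, Quinn}.
That's 2 separate components.

2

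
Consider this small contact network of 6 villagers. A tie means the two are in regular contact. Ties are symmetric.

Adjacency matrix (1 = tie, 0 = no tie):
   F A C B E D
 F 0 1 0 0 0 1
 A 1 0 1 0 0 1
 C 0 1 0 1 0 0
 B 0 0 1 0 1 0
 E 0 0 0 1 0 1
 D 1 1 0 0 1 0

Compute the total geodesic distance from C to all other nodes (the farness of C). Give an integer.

8

Distances from C: A:1, B:1, D:2, E:2, F:2.
Sum = 1 + 1 + 2 + 2 + 2 = 8.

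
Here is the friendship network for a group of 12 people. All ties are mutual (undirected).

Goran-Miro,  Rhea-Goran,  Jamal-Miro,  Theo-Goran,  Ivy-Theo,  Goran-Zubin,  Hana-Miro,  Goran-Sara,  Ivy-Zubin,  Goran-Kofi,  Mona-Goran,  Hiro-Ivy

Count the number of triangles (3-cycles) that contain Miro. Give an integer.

Miro's neighbors are Goran, Hana, and Jamal, but none of them are tied to each other, so no triangle contains Miro.

0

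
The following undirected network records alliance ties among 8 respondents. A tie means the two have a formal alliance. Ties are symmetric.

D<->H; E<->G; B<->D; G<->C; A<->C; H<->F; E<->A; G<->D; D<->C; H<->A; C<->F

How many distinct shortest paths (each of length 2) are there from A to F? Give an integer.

2

The shortest distance is 2. The length-2 paths are: A–H–F; A–C–F.
That gives 2 distinct shortest paths.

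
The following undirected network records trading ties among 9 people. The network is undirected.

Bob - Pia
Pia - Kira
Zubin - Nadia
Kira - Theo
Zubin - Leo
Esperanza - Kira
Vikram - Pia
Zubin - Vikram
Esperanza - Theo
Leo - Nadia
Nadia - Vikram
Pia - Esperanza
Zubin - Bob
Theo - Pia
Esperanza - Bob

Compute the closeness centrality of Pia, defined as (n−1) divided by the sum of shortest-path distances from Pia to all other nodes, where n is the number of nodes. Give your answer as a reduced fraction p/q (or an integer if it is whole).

2/3

Distances from Pia: Bob:1, Esperanza:1, Kira:1, Leo:3, Nadia:2, Theo:1, Vikram:1, Zubin:2. Sum = 12.
n = 9, so closeness = 8/12 = 2/3.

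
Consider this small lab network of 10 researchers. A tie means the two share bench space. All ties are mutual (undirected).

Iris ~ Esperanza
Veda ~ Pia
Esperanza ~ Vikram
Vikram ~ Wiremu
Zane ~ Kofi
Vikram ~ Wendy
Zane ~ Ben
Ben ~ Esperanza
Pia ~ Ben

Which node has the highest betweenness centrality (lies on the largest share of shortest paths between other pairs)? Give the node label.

Unnormalized betweenness of each node: Ben:24, Esperanza:23, Iris:0, Kofi:0, Pia:8, Veda:0, Vikram:15, Wendy:0, Wiremu:0, Zane:8.
Ben has the largest value, 24, making it the main broker — the node through which the most shortest paths run.

Ben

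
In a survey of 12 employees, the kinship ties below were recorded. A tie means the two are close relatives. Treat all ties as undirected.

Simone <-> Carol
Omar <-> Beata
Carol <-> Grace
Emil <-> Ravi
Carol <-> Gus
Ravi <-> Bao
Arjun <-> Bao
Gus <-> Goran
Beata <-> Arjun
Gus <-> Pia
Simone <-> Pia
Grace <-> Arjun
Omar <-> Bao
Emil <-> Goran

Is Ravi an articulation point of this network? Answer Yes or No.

No

Even without Ravi, every remaining node can still reach every other (the residual graph is connected), so Ravi is not a cut vertex.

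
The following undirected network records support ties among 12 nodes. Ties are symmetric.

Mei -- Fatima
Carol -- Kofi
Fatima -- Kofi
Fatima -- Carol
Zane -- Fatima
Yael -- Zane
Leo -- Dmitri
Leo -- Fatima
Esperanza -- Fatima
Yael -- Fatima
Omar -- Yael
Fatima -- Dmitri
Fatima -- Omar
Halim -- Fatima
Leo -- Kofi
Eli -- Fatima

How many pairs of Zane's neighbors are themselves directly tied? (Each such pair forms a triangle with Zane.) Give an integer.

1

Zane's neighbors: Fatima and Yael.
Neighbor pairs that are themselves tied: Zane–Fatima–Yael. Each forms one triangle with Zane, for 1 in total.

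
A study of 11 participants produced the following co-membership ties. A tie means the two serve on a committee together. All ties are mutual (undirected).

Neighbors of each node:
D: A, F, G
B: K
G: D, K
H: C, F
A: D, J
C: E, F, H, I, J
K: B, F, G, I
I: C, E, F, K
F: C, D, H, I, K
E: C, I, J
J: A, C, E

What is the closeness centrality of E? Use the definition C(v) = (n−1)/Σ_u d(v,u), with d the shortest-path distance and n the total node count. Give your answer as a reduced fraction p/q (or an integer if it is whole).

Distances from E: A:2, B:3, C:1, D:3, F:2, G:3, H:2, I:1, J:1, K:2. Sum = 20.
n = 11, so closeness = 10/20 = 1/2.

1/2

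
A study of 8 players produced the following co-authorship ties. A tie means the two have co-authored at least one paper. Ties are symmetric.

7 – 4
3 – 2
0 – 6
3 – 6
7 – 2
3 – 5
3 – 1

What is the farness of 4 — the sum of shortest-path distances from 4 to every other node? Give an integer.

23

Distances from 4: 0:5, 1:4, 2:2, 3:3, 5:4, 6:4, 7:1.
Sum = 5 + 4 + 2 + 3 + 4 + 4 + 1 = 23.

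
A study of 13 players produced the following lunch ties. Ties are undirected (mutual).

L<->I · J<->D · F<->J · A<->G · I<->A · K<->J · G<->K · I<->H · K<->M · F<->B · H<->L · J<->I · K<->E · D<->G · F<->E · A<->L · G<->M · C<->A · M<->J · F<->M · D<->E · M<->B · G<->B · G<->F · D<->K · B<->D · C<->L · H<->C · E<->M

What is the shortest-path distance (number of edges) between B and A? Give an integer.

One shortest route is B – G – A, which uses 2 edges, and B and A are not directly tied, so nothing shorter exists. So d(B,A) = 2.

2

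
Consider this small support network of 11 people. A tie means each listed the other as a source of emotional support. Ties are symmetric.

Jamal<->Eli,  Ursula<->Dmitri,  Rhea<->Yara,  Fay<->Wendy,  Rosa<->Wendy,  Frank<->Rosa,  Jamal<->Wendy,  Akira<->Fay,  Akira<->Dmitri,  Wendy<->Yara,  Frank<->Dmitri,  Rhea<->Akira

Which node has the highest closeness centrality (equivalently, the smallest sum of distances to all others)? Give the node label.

Wendy

Farness (sum of distances to all others) for each node — Akira:21, Dmitri:24, Eli:35, Fay:21, Frank:24, Jamal:26, Rhea:24, Rosa:22, Ursula:33, Wendy:19, Yara:23.
The smallest farness is 19, for Wendy, so Wendy has the highest closeness.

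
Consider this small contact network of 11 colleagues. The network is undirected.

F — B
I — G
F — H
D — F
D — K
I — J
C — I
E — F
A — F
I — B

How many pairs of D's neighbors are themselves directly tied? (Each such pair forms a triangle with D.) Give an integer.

D's neighbors are F and K, but none of them are tied to each other, so no triangle contains D.

0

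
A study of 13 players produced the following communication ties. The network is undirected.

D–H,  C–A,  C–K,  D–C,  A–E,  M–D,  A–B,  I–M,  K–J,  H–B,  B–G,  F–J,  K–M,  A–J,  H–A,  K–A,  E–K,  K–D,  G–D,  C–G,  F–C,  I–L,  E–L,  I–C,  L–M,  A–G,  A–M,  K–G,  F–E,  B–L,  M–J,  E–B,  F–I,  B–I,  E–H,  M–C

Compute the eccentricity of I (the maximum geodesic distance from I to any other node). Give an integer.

2

Distances from I: A:2, B:1, C:1, D:2, E:2, F:1, G:2, H:2, J:2, K:2, L:1, M:1.
The largest is 2 (to A, G, D, K, E, J, and H), so the eccentricity of I is 2.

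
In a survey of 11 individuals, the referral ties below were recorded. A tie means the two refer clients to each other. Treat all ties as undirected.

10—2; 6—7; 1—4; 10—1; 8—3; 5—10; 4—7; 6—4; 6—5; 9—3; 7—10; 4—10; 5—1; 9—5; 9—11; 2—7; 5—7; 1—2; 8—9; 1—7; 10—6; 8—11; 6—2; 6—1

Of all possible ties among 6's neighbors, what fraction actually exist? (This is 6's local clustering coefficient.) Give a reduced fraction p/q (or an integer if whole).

4/5

6's neighbors: 1, 2, 4, 5, 7, and 10 (k = 6).
Possible neighbor pairs: C(6,2) = 15. Edges among them: 1–2, 1–4, 1–5, 1–7, 1–10, 2–7, 2–10, 4–7, 4–10, 5–7, 5–10, 7–10 → e = 12.
Clustering(6) = 12/15 = 4/5.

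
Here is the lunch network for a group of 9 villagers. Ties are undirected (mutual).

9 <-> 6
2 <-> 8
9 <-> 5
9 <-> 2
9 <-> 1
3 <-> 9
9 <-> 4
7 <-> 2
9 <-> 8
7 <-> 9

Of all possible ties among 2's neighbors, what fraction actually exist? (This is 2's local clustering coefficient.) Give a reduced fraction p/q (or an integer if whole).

2's neighbors: 7, 8, and 9 (k = 3).
Possible neighbor pairs: C(3,2) = 3. Edges among them: 7–9, 8–9 → e = 2.
Clustering(2) = 2/3.

2/3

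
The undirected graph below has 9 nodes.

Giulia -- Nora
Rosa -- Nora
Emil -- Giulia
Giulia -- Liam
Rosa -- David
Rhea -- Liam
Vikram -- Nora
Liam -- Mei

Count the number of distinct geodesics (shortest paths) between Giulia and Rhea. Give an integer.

The shortest distance is 2, and the only length-2 path is Giulia–Liam–Rhea. So there is exactly 1 shortest path.

1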